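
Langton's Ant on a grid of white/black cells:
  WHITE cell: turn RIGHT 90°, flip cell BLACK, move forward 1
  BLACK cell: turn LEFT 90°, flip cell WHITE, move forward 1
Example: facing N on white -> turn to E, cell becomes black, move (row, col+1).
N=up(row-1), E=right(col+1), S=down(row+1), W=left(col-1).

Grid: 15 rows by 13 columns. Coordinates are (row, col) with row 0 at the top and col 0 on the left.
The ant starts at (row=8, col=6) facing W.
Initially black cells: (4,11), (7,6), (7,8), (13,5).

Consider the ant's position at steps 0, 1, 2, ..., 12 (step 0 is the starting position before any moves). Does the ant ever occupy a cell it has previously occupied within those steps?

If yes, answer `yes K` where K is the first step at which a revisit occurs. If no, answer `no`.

Answer: yes 5

Derivation:
Step 1: on WHITE (8,6): turn R to N, flip to black, move to (7,6). |black|=5 — new cell
Step 2: on BLACK (7,6): turn L to W, flip to white, move to (7,5). |black|=4 — new cell
Step 3: on WHITE (7,5): turn R to N, flip to black, move to (6,5). |black|=5 — new cell
Step 4: on WHITE (6,5): turn R to E, flip to black, move to (6,6). |black|=6 — new cell
Step 5: on WHITE (6,6): turn R to S, flip to black, move to (7,6). |black|=7 — REVISIT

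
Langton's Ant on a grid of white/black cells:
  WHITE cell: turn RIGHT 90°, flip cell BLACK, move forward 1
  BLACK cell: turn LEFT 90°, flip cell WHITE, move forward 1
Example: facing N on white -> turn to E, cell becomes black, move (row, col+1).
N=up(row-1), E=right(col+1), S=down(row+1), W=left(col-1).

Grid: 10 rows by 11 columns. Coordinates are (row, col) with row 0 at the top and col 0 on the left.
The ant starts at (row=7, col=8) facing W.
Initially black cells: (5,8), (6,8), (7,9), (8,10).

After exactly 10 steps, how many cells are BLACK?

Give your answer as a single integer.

Answer: 8

Derivation:
Step 1: on WHITE (7,8): turn R to N, flip to black, move to (6,8). |black|=5
Step 2: on BLACK (6,8): turn L to W, flip to white, move to (6,7). |black|=4
Step 3: on WHITE (6,7): turn R to N, flip to black, move to (5,7). |black|=5
Step 4: on WHITE (5,7): turn R to E, flip to black, move to (5,8). |black|=6
Step 5: on BLACK (5,8): turn L to N, flip to white, move to (4,8). |black|=5
Step 6: on WHITE (4,8): turn R to E, flip to black, move to (4,9). |black|=6
Step 7: on WHITE (4,9): turn R to S, flip to black, move to (5,9). |black|=7
Step 8: on WHITE (5,9): turn R to W, flip to black, move to (5,8). |black|=8
Step 9: on WHITE (5,8): turn R to N, flip to black, move to (4,8). |black|=9
Step 10: on BLACK (4,8): turn L to W, flip to white, move to (4,7). |black|=8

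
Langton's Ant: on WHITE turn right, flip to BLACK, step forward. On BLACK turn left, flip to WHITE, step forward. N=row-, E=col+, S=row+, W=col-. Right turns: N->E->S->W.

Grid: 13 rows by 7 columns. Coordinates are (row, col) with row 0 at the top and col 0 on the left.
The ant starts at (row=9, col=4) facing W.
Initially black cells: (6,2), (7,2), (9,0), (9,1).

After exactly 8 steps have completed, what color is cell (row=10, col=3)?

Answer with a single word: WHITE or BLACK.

Step 1: on WHITE (9,4): turn R to N, flip to black, move to (8,4). |black|=5
Step 2: on WHITE (8,4): turn R to E, flip to black, move to (8,5). |black|=6
Step 3: on WHITE (8,5): turn R to S, flip to black, move to (9,5). |black|=7
Step 4: on WHITE (9,5): turn R to W, flip to black, move to (9,4). |black|=8
Step 5: on BLACK (9,4): turn L to S, flip to white, move to (10,4). |black|=7
Step 6: on WHITE (10,4): turn R to W, flip to black, move to (10,3). |black|=8
Step 7: on WHITE (10,3): turn R to N, flip to black, move to (9,3). |black|=9
Step 8: on WHITE (9,3): turn R to E, flip to black, move to (9,4). |black|=10

Answer: BLACK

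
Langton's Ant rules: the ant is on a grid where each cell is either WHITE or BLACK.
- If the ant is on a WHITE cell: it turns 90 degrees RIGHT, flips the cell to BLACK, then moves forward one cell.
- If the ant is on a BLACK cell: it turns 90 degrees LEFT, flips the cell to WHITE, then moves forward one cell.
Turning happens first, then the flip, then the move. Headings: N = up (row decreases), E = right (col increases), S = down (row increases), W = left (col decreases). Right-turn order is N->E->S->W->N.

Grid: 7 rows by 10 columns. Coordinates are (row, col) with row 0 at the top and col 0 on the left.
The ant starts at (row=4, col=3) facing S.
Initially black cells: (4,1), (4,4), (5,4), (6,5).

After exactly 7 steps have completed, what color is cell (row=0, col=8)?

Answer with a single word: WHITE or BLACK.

Answer: WHITE

Derivation:
Step 1: on WHITE (4,3): turn R to W, flip to black, move to (4,2). |black|=5
Step 2: on WHITE (4,2): turn R to N, flip to black, move to (3,2). |black|=6
Step 3: on WHITE (3,2): turn R to E, flip to black, move to (3,3). |black|=7
Step 4: on WHITE (3,3): turn R to S, flip to black, move to (4,3). |black|=8
Step 5: on BLACK (4,3): turn L to E, flip to white, move to (4,4). |black|=7
Step 6: on BLACK (4,4): turn L to N, flip to white, move to (3,4). |black|=6
Step 7: on WHITE (3,4): turn R to E, flip to black, move to (3,5). |black|=7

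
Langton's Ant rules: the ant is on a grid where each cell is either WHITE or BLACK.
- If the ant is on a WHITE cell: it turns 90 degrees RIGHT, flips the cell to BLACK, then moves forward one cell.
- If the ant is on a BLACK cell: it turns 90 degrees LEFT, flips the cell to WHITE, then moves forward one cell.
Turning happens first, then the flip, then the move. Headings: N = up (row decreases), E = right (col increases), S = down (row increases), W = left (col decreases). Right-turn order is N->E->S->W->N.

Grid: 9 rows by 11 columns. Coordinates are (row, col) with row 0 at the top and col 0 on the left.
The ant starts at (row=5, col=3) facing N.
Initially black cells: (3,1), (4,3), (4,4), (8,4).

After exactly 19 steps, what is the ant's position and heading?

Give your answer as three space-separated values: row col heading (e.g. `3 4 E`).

Step 1: on WHITE (5,3): turn R to E, flip to black, move to (5,4). |black|=5
Step 2: on WHITE (5,4): turn R to S, flip to black, move to (6,4). |black|=6
Step 3: on WHITE (6,4): turn R to W, flip to black, move to (6,3). |black|=7
Step 4: on WHITE (6,3): turn R to N, flip to black, move to (5,3). |black|=8
Step 5: on BLACK (5,3): turn L to W, flip to white, move to (5,2). |black|=7
Step 6: on WHITE (5,2): turn R to N, flip to black, move to (4,2). |black|=8
Step 7: on WHITE (4,2): turn R to E, flip to black, move to (4,3). |black|=9
Step 8: on BLACK (4,3): turn L to N, flip to white, move to (3,3). |black|=8
Step 9: on WHITE (3,3): turn R to E, flip to black, move to (3,4). |black|=9
Step 10: on WHITE (3,4): turn R to S, flip to black, move to (4,4). |black|=10
Step 11: on BLACK (4,4): turn L to E, flip to white, move to (4,5). |black|=9
Step 12: on WHITE (4,5): turn R to S, flip to black, move to (5,5). |black|=10
Step 13: on WHITE (5,5): turn R to W, flip to black, move to (5,4). |black|=11
Step 14: on BLACK (5,4): turn L to S, flip to white, move to (6,4). |black|=10
Step 15: on BLACK (6,4): turn L to E, flip to white, move to (6,5). |black|=9
Step 16: on WHITE (6,5): turn R to S, flip to black, move to (7,5). |black|=10
Step 17: on WHITE (7,5): turn R to W, flip to black, move to (7,4). |black|=11
Step 18: on WHITE (7,4): turn R to N, flip to black, move to (6,4). |black|=12
Step 19: on WHITE (6,4): turn R to E, flip to black, move to (6,5). |black|=13

Answer: 6 5 E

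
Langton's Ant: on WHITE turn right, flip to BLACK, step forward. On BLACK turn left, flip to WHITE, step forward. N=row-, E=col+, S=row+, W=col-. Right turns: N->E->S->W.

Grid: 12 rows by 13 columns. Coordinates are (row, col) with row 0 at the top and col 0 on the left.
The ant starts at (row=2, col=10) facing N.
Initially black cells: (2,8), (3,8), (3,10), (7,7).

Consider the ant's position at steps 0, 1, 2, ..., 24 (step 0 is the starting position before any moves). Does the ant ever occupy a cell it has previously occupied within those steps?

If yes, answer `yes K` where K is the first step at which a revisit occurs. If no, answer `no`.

Step 1: on WHITE (2,10): turn R to E, flip to black, move to (2,11). |black|=5 — new cell
Step 2: on WHITE (2,11): turn R to S, flip to black, move to (3,11). |black|=6 — new cell
Step 3: on WHITE (3,11): turn R to W, flip to black, move to (3,10). |black|=7 — new cell
Step 4: on BLACK (3,10): turn L to S, flip to white, move to (4,10). |black|=6 — new cell
Step 5: on WHITE (4,10): turn R to W, flip to black, move to (4,9). |black|=7 — new cell
Step 6: on WHITE (4,9): turn R to N, flip to black, move to (3,9). |black|=8 — new cell
Step 7: on WHITE (3,9): turn R to E, flip to black, move to (3,10). |black|=9 — REVISIT

Answer: yes 7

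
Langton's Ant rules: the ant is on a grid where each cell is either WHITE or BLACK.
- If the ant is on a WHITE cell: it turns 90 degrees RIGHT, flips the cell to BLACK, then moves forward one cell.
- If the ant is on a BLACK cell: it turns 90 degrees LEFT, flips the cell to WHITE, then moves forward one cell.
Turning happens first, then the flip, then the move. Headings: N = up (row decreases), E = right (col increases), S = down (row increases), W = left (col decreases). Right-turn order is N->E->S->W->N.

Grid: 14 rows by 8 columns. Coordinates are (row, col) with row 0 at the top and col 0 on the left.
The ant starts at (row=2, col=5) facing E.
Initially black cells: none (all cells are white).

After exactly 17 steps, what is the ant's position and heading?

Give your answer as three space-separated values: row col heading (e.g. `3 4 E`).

Answer: 1 5 N

Derivation:
Step 1: on WHITE (2,5): turn R to S, flip to black, move to (3,5). |black|=1
Step 2: on WHITE (3,5): turn R to W, flip to black, move to (3,4). |black|=2
Step 3: on WHITE (3,4): turn R to N, flip to black, move to (2,4). |black|=3
Step 4: on WHITE (2,4): turn R to E, flip to black, move to (2,5). |black|=4
Step 5: on BLACK (2,5): turn L to N, flip to white, move to (1,5). |black|=3
Step 6: on WHITE (1,5): turn R to E, flip to black, move to (1,6). |black|=4
Step 7: on WHITE (1,6): turn R to S, flip to black, move to (2,6). |black|=5
Step 8: on WHITE (2,6): turn R to W, flip to black, move to (2,5). |black|=6
Step 9: on WHITE (2,5): turn R to N, flip to black, move to (1,5). |black|=7
Step 10: on BLACK (1,5): turn L to W, flip to white, move to (1,4). |black|=6
Step 11: on WHITE (1,4): turn R to N, flip to black, move to (0,4). |black|=7
Step 12: on WHITE (0,4): turn R to E, flip to black, move to (0,5). |black|=8
Step 13: on WHITE (0,5): turn R to S, flip to black, move to (1,5). |black|=9
Step 14: on WHITE (1,5): turn R to W, flip to black, move to (1,4). |black|=10
Step 15: on BLACK (1,4): turn L to S, flip to white, move to (2,4). |black|=9
Step 16: on BLACK (2,4): turn L to E, flip to white, move to (2,5). |black|=8
Step 17: on BLACK (2,5): turn L to N, flip to white, move to (1,5). |black|=7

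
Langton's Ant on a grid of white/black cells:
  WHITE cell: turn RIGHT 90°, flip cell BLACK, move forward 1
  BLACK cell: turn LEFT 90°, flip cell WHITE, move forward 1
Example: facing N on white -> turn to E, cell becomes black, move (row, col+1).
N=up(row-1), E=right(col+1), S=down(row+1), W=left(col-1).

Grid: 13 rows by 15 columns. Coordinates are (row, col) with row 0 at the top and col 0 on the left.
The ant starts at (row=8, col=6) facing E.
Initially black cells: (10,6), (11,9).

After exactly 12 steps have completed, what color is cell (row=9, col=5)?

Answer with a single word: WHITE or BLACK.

Step 1: on WHITE (8,6): turn R to S, flip to black, move to (9,6). |black|=3
Step 2: on WHITE (9,6): turn R to W, flip to black, move to (9,5). |black|=4
Step 3: on WHITE (9,5): turn R to N, flip to black, move to (8,5). |black|=5
Step 4: on WHITE (8,5): turn R to E, flip to black, move to (8,6). |black|=6
Step 5: on BLACK (8,6): turn L to N, flip to white, move to (7,6). |black|=5
Step 6: on WHITE (7,6): turn R to E, flip to black, move to (7,7). |black|=6
Step 7: on WHITE (7,7): turn R to S, flip to black, move to (8,7). |black|=7
Step 8: on WHITE (8,7): turn R to W, flip to black, move to (8,6). |black|=8
Step 9: on WHITE (8,6): turn R to N, flip to black, move to (7,6). |black|=9
Step 10: on BLACK (7,6): turn L to W, flip to white, move to (7,5). |black|=8
Step 11: on WHITE (7,5): turn R to N, flip to black, move to (6,5). |black|=9
Step 12: on WHITE (6,5): turn R to E, flip to black, move to (6,6). |black|=10

Answer: BLACK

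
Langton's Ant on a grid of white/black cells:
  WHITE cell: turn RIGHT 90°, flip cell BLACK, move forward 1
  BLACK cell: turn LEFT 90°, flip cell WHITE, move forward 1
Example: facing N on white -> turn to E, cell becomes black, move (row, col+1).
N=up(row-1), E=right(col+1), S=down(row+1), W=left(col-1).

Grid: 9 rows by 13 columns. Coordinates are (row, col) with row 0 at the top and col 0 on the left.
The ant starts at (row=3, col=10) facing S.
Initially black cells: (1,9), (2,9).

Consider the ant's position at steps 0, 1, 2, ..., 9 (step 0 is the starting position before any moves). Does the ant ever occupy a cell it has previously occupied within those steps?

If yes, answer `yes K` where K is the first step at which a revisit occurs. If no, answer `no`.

Step 1: on WHITE (3,10): turn R to W, flip to black, move to (3,9). |black|=3 — new cell
Step 2: on WHITE (3,9): turn R to N, flip to black, move to (2,9). |black|=4 — new cell
Step 3: on BLACK (2,9): turn L to W, flip to white, move to (2,8). |black|=3 — new cell
Step 4: on WHITE (2,8): turn R to N, flip to black, move to (1,8). |black|=4 — new cell
Step 5: on WHITE (1,8): turn R to E, flip to black, move to (1,9). |black|=5 — new cell
Step 6: on BLACK (1,9): turn L to N, flip to white, move to (0,9). |black|=4 — new cell
Step 7: on WHITE (0,9): turn R to E, flip to black, move to (0,10). |black|=5 — new cell
Step 8: on WHITE (0,10): turn R to S, flip to black, move to (1,10). |black|=6 — new cell
Step 9: on WHITE (1,10): turn R to W, flip to black, move to (1,9). |black|=7 — REVISIT

Answer: yes 9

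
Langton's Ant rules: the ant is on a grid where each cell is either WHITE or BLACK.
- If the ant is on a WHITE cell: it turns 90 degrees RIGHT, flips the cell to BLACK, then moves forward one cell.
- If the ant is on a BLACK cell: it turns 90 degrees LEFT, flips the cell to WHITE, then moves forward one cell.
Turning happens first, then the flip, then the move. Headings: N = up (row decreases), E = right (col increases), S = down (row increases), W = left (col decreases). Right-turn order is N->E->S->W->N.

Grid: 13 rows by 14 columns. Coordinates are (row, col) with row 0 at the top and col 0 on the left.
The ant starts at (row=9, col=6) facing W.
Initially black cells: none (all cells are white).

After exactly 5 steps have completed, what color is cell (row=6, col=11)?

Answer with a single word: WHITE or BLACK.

Answer: WHITE

Derivation:
Step 1: on WHITE (9,6): turn R to N, flip to black, move to (8,6). |black|=1
Step 2: on WHITE (8,6): turn R to E, flip to black, move to (8,7). |black|=2
Step 3: on WHITE (8,7): turn R to S, flip to black, move to (9,7). |black|=3
Step 4: on WHITE (9,7): turn R to W, flip to black, move to (9,6). |black|=4
Step 5: on BLACK (9,6): turn L to S, flip to white, move to (10,6). |black|=3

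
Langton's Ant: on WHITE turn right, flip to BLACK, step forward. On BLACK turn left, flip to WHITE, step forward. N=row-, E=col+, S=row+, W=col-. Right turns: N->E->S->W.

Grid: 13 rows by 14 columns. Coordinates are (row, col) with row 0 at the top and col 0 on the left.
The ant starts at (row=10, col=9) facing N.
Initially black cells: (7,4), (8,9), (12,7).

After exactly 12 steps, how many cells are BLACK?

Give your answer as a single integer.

Step 1: on WHITE (10,9): turn R to E, flip to black, move to (10,10). |black|=4
Step 2: on WHITE (10,10): turn R to S, flip to black, move to (11,10). |black|=5
Step 3: on WHITE (11,10): turn R to W, flip to black, move to (11,9). |black|=6
Step 4: on WHITE (11,9): turn R to N, flip to black, move to (10,9). |black|=7
Step 5: on BLACK (10,9): turn L to W, flip to white, move to (10,8). |black|=6
Step 6: on WHITE (10,8): turn R to N, flip to black, move to (9,8). |black|=7
Step 7: on WHITE (9,8): turn R to E, flip to black, move to (9,9). |black|=8
Step 8: on WHITE (9,9): turn R to S, flip to black, move to (10,9). |black|=9
Step 9: on WHITE (10,9): turn R to W, flip to black, move to (10,8). |black|=10
Step 10: on BLACK (10,8): turn L to S, flip to white, move to (11,8). |black|=9
Step 11: on WHITE (11,8): turn R to W, flip to black, move to (11,7). |black|=10
Step 12: on WHITE (11,7): turn R to N, flip to black, move to (10,7). |black|=11

Answer: 11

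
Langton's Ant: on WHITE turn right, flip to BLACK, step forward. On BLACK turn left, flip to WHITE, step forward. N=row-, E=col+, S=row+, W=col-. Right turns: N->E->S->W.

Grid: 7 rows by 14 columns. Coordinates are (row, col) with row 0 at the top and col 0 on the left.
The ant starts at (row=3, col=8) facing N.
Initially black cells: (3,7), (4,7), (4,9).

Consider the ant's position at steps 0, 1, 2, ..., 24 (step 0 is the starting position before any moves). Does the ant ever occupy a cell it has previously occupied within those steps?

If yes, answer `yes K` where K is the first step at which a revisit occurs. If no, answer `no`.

Answer: yes 6

Derivation:
Step 1: on WHITE (3,8): turn R to E, flip to black, move to (3,9). |black|=4 — new cell
Step 2: on WHITE (3,9): turn R to S, flip to black, move to (4,9). |black|=5 — new cell
Step 3: on BLACK (4,9): turn L to E, flip to white, move to (4,10). |black|=4 — new cell
Step 4: on WHITE (4,10): turn R to S, flip to black, move to (5,10). |black|=5 — new cell
Step 5: on WHITE (5,10): turn R to W, flip to black, move to (5,9). |black|=6 — new cell
Step 6: on WHITE (5,9): turn R to N, flip to black, move to (4,9). |black|=7 — REVISIT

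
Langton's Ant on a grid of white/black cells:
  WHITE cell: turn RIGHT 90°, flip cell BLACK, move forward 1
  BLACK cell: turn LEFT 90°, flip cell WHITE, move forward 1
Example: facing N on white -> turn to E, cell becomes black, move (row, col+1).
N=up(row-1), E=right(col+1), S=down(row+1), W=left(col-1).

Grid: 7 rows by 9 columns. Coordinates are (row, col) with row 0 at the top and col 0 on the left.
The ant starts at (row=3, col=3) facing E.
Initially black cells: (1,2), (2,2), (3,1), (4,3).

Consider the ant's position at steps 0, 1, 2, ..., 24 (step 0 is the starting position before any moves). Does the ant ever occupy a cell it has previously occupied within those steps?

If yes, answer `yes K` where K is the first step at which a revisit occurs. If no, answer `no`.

Answer: yes 5

Derivation:
Step 1: on WHITE (3,3): turn R to S, flip to black, move to (4,3). |black|=5 — new cell
Step 2: on BLACK (4,3): turn L to E, flip to white, move to (4,4). |black|=4 — new cell
Step 3: on WHITE (4,4): turn R to S, flip to black, move to (5,4). |black|=5 — new cell
Step 4: on WHITE (5,4): turn R to W, flip to black, move to (5,3). |black|=6 — new cell
Step 5: on WHITE (5,3): turn R to N, flip to black, move to (4,3). |black|=7 — REVISIT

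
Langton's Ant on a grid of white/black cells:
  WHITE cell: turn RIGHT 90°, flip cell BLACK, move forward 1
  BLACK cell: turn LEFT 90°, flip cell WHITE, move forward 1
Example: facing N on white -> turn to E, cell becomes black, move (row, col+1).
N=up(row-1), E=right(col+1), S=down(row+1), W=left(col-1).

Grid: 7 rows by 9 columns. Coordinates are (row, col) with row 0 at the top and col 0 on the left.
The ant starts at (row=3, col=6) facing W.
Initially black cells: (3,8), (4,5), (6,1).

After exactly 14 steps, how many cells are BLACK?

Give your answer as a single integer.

Step 1: on WHITE (3,6): turn R to N, flip to black, move to (2,6). |black|=4
Step 2: on WHITE (2,6): turn R to E, flip to black, move to (2,7). |black|=5
Step 3: on WHITE (2,7): turn R to S, flip to black, move to (3,7). |black|=6
Step 4: on WHITE (3,7): turn R to W, flip to black, move to (3,6). |black|=7
Step 5: on BLACK (3,6): turn L to S, flip to white, move to (4,6). |black|=6
Step 6: on WHITE (4,6): turn R to W, flip to black, move to (4,5). |black|=7
Step 7: on BLACK (4,5): turn L to S, flip to white, move to (5,5). |black|=6
Step 8: on WHITE (5,5): turn R to W, flip to black, move to (5,4). |black|=7
Step 9: on WHITE (5,4): turn R to N, flip to black, move to (4,4). |black|=8
Step 10: on WHITE (4,4): turn R to E, flip to black, move to (4,5). |black|=9
Step 11: on WHITE (4,5): turn R to S, flip to black, move to (5,5). |black|=10
Step 12: on BLACK (5,5): turn L to E, flip to white, move to (5,6). |black|=9
Step 13: on WHITE (5,6): turn R to S, flip to black, move to (6,6). |black|=10
Step 14: on WHITE (6,6): turn R to W, flip to black, move to (6,5). |black|=11

Answer: 11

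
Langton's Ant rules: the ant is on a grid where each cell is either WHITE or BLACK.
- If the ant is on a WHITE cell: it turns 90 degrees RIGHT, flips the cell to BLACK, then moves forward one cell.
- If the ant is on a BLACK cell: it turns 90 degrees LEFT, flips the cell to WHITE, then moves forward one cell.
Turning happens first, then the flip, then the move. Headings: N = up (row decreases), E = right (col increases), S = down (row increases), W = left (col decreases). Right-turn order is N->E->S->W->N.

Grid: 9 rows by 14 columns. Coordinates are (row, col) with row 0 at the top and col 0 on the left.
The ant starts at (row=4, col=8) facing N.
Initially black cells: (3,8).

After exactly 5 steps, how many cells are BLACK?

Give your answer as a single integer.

Step 1: on WHITE (4,8): turn R to E, flip to black, move to (4,9). |black|=2
Step 2: on WHITE (4,9): turn R to S, flip to black, move to (5,9). |black|=3
Step 3: on WHITE (5,9): turn R to W, flip to black, move to (5,8). |black|=4
Step 4: on WHITE (5,8): turn R to N, flip to black, move to (4,8). |black|=5
Step 5: on BLACK (4,8): turn L to W, flip to white, move to (4,7). |black|=4

Answer: 4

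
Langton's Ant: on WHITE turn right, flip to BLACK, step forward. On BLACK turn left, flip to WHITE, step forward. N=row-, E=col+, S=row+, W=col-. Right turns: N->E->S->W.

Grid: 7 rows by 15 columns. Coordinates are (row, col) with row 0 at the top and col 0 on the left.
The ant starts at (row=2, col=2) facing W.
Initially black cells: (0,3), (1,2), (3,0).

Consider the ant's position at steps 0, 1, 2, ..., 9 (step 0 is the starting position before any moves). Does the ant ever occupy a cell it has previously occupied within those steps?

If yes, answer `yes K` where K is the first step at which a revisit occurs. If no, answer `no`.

Step 1: on WHITE (2,2): turn R to N, flip to black, move to (1,2). |black|=4 — new cell
Step 2: on BLACK (1,2): turn L to W, flip to white, move to (1,1). |black|=3 — new cell
Step 3: on WHITE (1,1): turn R to N, flip to black, move to (0,1). |black|=4 — new cell
Step 4: on WHITE (0,1): turn R to E, flip to black, move to (0,2). |black|=5 — new cell
Step 5: on WHITE (0,2): turn R to S, flip to black, move to (1,2). |black|=6 — REVISIT

Answer: yes 5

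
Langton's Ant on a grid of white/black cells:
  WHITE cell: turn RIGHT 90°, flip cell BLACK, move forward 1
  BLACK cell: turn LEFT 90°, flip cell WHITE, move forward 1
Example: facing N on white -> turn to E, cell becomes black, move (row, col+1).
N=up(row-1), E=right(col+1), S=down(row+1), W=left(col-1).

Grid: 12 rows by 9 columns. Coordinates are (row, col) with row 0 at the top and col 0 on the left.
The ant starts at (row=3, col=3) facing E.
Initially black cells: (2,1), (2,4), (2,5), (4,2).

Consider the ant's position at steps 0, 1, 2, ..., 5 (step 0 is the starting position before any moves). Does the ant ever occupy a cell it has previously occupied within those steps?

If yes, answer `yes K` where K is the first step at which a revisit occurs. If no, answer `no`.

Step 1: on WHITE (3,3): turn R to S, flip to black, move to (4,3). |black|=5 — new cell
Step 2: on WHITE (4,3): turn R to W, flip to black, move to (4,2). |black|=6 — new cell
Step 3: on BLACK (4,2): turn L to S, flip to white, move to (5,2). |black|=5 — new cell
Step 4: on WHITE (5,2): turn R to W, flip to black, move to (5,1). |black|=6 — new cell
Step 5: on WHITE (5,1): turn R to N, flip to black, move to (4,1). |black|=7 — new cell
No revisit within 5 steps.

Answer: no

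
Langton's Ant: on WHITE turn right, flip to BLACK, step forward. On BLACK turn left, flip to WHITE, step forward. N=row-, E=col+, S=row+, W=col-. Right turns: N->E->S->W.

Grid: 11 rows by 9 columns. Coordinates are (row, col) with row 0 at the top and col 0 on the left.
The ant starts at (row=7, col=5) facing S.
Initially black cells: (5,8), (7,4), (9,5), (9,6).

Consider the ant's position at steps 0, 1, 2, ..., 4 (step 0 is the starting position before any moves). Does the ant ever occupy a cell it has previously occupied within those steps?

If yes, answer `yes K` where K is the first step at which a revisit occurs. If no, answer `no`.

Step 1: on WHITE (7,5): turn R to W, flip to black, move to (7,4). |black|=5 — new cell
Step 2: on BLACK (7,4): turn L to S, flip to white, move to (8,4). |black|=4 — new cell
Step 3: on WHITE (8,4): turn R to W, flip to black, move to (8,3). |black|=5 — new cell
Step 4: on WHITE (8,3): turn R to N, flip to black, move to (7,3). |black|=6 — new cell
No revisit within 4 steps.

Answer: no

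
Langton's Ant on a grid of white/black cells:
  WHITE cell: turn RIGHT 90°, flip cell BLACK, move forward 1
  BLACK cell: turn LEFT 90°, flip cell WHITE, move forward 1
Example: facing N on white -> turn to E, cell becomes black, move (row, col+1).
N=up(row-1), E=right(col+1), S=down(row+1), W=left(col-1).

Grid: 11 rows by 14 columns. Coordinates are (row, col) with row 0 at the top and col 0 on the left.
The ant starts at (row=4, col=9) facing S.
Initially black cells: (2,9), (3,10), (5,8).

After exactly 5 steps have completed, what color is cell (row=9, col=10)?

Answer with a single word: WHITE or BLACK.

Step 1: on WHITE (4,9): turn R to W, flip to black, move to (4,8). |black|=4
Step 2: on WHITE (4,8): turn R to N, flip to black, move to (3,8). |black|=5
Step 3: on WHITE (3,8): turn R to E, flip to black, move to (3,9). |black|=6
Step 4: on WHITE (3,9): turn R to S, flip to black, move to (4,9). |black|=7
Step 5: on BLACK (4,9): turn L to E, flip to white, move to (4,10). |black|=6

Answer: WHITE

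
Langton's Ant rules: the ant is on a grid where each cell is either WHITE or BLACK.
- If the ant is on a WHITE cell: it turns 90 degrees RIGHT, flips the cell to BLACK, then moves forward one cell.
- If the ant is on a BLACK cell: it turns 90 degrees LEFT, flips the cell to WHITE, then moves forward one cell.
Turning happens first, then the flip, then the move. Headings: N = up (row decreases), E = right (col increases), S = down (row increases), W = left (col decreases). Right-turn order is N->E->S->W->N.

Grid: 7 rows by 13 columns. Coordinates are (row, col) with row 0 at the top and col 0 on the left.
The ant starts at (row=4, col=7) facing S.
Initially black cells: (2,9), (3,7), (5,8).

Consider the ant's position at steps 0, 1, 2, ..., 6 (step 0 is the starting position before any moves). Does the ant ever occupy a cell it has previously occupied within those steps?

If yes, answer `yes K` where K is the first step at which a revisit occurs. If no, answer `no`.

Step 1: on WHITE (4,7): turn R to W, flip to black, move to (4,6). |black|=4 — new cell
Step 2: on WHITE (4,6): turn R to N, flip to black, move to (3,6). |black|=5 — new cell
Step 3: on WHITE (3,6): turn R to E, flip to black, move to (3,7). |black|=6 — new cell
Step 4: on BLACK (3,7): turn L to N, flip to white, move to (2,7). |black|=5 — new cell
Step 5: on WHITE (2,7): turn R to E, flip to black, move to (2,8). |black|=6 — new cell
Step 6: on WHITE (2,8): turn R to S, flip to black, move to (3,8). |black|=7 — new cell
No revisit within 6 steps.

Answer: no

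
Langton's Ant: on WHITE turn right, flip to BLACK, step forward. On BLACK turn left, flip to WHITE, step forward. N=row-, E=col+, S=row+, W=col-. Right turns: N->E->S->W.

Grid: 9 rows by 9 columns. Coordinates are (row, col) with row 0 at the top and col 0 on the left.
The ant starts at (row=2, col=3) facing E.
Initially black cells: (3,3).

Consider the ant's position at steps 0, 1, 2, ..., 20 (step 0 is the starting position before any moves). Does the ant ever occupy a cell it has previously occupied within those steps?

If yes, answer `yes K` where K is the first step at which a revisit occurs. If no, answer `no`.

Step 1: on WHITE (2,3): turn R to S, flip to black, move to (3,3). |black|=2 — new cell
Step 2: on BLACK (3,3): turn L to E, flip to white, move to (3,4). |black|=1 — new cell
Step 3: on WHITE (3,4): turn R to S, flip to black, move to (4,4). |black|=2 — new cell
Step 4: on WHITE (4,4): turn R to W, flip to black, move to (4,3). |black|=3 — new cell
Step 5: on WHITE (4,3): turn R to N, flip to black, move to (3,3). |black|=4 — REVISIT

Answer: yes 5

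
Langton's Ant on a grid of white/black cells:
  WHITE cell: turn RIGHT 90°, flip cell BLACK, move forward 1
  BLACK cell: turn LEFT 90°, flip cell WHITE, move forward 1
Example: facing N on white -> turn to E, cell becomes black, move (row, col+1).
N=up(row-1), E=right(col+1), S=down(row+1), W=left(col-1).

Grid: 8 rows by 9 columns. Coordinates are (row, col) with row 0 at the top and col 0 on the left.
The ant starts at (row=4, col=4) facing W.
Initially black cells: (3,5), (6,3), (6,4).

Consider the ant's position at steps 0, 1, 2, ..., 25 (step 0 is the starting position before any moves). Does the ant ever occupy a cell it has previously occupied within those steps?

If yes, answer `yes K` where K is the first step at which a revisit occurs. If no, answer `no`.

Answer: yes 6

Derivation:
Step 1: on WHITE (4,4): turn R to N, flip to black, move to (3,4). |black|=4 — new cell
Step 2: on WHITE (3,4): turn R to E, flip to black, move to (3,5). |black|=5 — new cell
Step 3: on BLACK (3,5): turn L to N, flip to white, move to (2,5). |black|=4 — new cell
Step 4: on WHITE (2,5): turn R to E, flip to black, move to (2,6). |black|=5 — new cell
Step 5: on WHITE (2,6): turn R to S, flip to black, move to (3,6). |black|=6 — new cell
Step 6: on WHITE (3,6): turn R to W, flip to black, move to (3,5). |black|=7 — REVISIT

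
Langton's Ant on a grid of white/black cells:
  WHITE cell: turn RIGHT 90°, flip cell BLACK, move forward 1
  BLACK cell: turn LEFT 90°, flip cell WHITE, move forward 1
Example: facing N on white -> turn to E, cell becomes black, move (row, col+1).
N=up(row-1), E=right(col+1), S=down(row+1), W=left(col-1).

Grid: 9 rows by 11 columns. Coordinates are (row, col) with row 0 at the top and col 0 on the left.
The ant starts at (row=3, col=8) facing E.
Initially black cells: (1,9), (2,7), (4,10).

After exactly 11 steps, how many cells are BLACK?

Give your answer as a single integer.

Answer: 8

Derivation:
Step 1: on WHITE (3,8): turn R to S, flip to black, move to (4,8). |black|=4
Step 2: on WHITE (4,8): turn R to W, flip to black, move to (4,7). |black|=5
Step 3: on WHITE (4,7): turn R to N, flip to black, move to (3,7). |black|=6
Step 4: on WHITE (3,7): turn R to E, flip to black, move to (3,8). |black|=7
Step 5: on BLACK (3,8): turn L to N, flip to white, move to (2,8). |black|=6
Step 6: on WHITE (2,8): turn R to E, flip to black, move to (2,9). |black|=7
Step 7: on WHITE (2,9): turn R to S, flip to black, move to (3,9). |black|=8
Step 8: on WHITE (3,9): turn R to W, flip to black, move to (3,8). |black|=9
Step 9: on WHITE (3,8): turn R to N, flip to black, move to (2,8). |black|=10
Step 10: on BLACK (2,8): turn L to W, flip to white, move to (2,7). |black|=9
Step 11: on BLACK (2,7): turn L to S, flip to white, move to (3,7). |black|=8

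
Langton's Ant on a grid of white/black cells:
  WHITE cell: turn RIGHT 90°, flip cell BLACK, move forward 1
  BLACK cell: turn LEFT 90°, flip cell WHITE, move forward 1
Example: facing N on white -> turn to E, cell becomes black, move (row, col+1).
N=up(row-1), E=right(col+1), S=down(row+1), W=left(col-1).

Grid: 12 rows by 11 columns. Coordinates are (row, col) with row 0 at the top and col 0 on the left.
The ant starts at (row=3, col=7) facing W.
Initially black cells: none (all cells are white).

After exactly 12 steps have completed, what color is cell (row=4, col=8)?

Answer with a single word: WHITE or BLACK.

Step 1: on WHITE (3,7): turn R to N, flip to black, move to (2,7). |black|=1
Step 2: on WHITE (2,7): turn R to E, flip to black, move to (2,8). |black|=2
Step 3: on WHITE (2,8): turn R to S, flip to black, move to (3,8). |black|=3
Step 4: on WHITE (3,8): turn R to W, flip to black, move to (3,7). |black|=4
Step 5: on BLACK (3,7): turn L to S, flip to white, move to (4,7). |black|=3
Step 6: on WHITE (4,7): turn R to W, flip to black, move to (4,6). |black|=4
Step 7: on WHITE (4,6): turn R to N, flip to black, move to (3,6). |black|=5
Step 8: on WHITE (3,6): turn R to E, flip to black, move to (3,7). |black|=6
Step 9: on WHITE (3,7): turn R to S, flip to black, move to (4,7). |black|=7
Step 10: on BLACK (4,7): turn L to E, flip to white, move to (4,8). |black|=6
Step 11: on WHITE (4,8): turn R to S, flip to black, move to (5,8). |black|=7
Step 12: on WHITE (5,8): turn R to W, flip to black, move to (5,7). |black|=8

Answer: BLACK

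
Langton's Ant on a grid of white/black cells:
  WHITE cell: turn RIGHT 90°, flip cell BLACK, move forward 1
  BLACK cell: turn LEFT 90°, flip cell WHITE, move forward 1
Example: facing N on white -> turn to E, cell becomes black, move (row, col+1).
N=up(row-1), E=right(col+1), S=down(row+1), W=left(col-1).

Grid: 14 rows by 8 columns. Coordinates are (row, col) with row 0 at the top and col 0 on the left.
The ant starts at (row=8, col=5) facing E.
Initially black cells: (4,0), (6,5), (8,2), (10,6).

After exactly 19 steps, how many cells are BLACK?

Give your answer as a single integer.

Step 1: on WHITE (8,5): turn R to S, flip to black, move to (9,5). |black|=5
Step 2: on WHITE (9,5): turn R to W, flip to black, move to (9,4). |black|=6
Step 3: on WHITE (9,4): turn R to N, flip to black, move to (8,4). |black|=7
Step 4: on WHITE (8,4): turn R to E, flip to black, move to (8,5). |black|=8
Step 5: on BLACK (8,5): turn L to N, flip to white, move to (7,5). |black|=7
Step 6: on WHITE (7,5): turn R to E, flip to black, move to (7,6). |black|=8
Step 7: on WHITE (7,6): turn R to S, flip to black, move to (8,6). |black|=9
Step 8: on WHITE (8,6): turn R to W, flip to black, move to (8,5). |black|=10
Step 9: on WHITE (8,5): turn R to N, flip to black, move to (7,5). |black|=11
Step 10: on BLACK (7,5): turn L to W, flip to white, move to (7,4). |black|=10
Step 11: on WHITE (7,4): turn R to N, flip to black, move to (6,4). |black|=11
Step 12: on WHITE (6,4): turn R to E, flip to black, move to (6,5). |black|=12
Step 13: on BLACK (6,5): turn L to N, flip to white, move to (5,5). |black|=11
Step 14: on WHITE (5,5): turn R to E, flip to black, move to (5,6). |black|=12
Step 15: on WHITE (5,6): turn R to S, flip to black, move to (6,6). |black|=13
Step 16: on WHITE (6,6): turn R to W, flip to black, move to (6,5). |black|=14
Step 17: on WHITE (6,5): turn R to N, flip to black, move to (5,5). |black|=15
Step 18: on BLACK (5,5): turn L to W, flip to white, move to (5,4). |black|=14
Step 19: on WHITE (5,4): turn R to N, flip to black, move to (4,4). |black|=15

Answer: 15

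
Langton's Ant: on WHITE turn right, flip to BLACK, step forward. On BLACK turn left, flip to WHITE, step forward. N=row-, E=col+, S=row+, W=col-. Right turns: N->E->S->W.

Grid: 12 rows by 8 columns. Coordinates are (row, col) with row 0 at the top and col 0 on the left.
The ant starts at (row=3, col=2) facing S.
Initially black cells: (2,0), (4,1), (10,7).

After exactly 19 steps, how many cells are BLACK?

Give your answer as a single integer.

Step 1: on WHITE (3,2): turn R to W, flip to black, move to (3,1). |black|=4
Step 2: on WHITE (3,1): turn R to N, flip to black, move to (2,1). |black|=5
Step 3: on WHITE (2,1): turn R to E, flip to black, move to (2,2). |black|=6
Step 4: on WHITE (2,2): turn R to S, flip to black, move to (3,2). |black|=7
Step 5: on BLACK (3,2): turn L to E, flip to white, move to (3,3). |black|=6
Step 6: on WHITE (3,3): turn R to S, flip to black, move to (4,3). |black|=7
Step 7: on WHITE (4,3): turn R to W, flip to black, move to (4,2). |black|=8
Step 8: on WHITE (4,2): turn R to N, flip to black, move to (3,2). |black|=9
Step 9: on WHITE (3,2): turn R to E, flip to black, move to (3,3). |black|=10
Step 10: on BLACK (3,3): turn L to N, flip to white, move to (2,3). |black|=9
Step 11: on WHITE (2,3): turn R to E, flip to black, move to (2,4). |black|=10
Step 12: on WHITE (2,4): turn R to S, flip to black, move to (3,4). |black|=11
Step 13: on WHITE (3,4): turn R to W, flip to black, move to (3,3). |black|=12
Step 14: on WHITE (3,3): turn R to N, flip to black, move to (2,3). |black|=13
Step 15: on BLACK (2,3): turn L to W, flip to white, move to (2,2). |black|=12
Step 16: on BLACK (2,2): turn L to S, flip to white, move to (3,2). |black|=11
Step 17: on BLACK (3,2): turn L to E, flip to white, move to (3,3). |black|=10
Step 18: on BLACK (3,3): turn L to N, flip to white, move to (2,3). |black|=9
Step 19: on WHITE (2,3): turn R to E, flip to black, move to (2,4). |black|=10

Answer: 10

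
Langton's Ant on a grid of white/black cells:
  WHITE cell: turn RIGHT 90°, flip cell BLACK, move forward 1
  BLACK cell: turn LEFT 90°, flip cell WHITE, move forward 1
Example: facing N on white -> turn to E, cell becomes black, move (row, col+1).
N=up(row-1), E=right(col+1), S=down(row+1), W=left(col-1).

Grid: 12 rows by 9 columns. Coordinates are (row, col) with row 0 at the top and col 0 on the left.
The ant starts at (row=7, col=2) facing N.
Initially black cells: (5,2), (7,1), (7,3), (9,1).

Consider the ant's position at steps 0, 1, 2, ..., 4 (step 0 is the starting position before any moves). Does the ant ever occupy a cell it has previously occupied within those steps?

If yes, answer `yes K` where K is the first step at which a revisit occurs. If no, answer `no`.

Answer: no

Derivation:
Step 1: on WHITE (7,2): turn R to E, flip to black, move to (7,3). |black|=5 — new cell
Step 2: on BLACK (7,3): turn L to N, flip to white, move to (6,3). |black|=4 — new cell
Step 3: on WHITE (6,3): turn R to E, flip to black, move to (6,4). |black|=5 — new cell
Step 4: on WHITE (6,4): turn R to S, flip to black, move to (7,4). |black|=6 — new cell
No revisit within 4 steps.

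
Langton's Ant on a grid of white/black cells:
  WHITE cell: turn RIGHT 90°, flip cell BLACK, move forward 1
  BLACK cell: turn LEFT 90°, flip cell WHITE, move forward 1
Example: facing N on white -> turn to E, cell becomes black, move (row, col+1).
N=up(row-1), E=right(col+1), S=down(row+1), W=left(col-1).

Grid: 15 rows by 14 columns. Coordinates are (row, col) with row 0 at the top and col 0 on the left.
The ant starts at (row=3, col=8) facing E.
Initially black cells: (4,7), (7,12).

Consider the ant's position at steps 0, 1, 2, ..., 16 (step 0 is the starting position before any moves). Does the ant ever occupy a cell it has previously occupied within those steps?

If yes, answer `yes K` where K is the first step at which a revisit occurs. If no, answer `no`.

Answer: yes 6

Derivation:
Step 1: on WHITE (3,8): turn R to S, flip to black, move to (4,8). |black|=3 — new cell
Step 2: on WHITE (4,8): turn R to W, flip to black, move to (4,7). |black|=4 — new cell
Step 3: on BLACK (4,7): turn L to S, flip to white, move to (5,7). |black|=3 — new cell
Step 4: on WHITE (5,7): turn R to W, flip to black, move to (5,6). |black|=4 — new cell
Step 5: on WHITE (5,6): turn R to N, flip to black, move to (4,6). |black|=5 — new cell
Step 6: on WHITE (4,6): turn R to E, flip to black, move to (4,7). |black|=6 — REVISIT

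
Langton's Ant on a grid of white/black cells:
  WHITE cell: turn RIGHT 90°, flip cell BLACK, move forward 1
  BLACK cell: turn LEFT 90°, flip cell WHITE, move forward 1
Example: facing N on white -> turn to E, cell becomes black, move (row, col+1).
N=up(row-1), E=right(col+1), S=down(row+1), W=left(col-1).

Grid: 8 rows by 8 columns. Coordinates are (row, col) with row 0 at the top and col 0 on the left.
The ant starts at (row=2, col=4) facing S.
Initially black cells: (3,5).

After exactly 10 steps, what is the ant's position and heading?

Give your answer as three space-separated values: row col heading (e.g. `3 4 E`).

Answer: 3 5 N

Derivation:
Step 1: on WHITE (2,4): turn R to W, flip to black, move to (2,3). |black|=2
Step 2: on WHITE (2,3): turn R to N, flip to black, move to (1,3). |black|=3
Step 3: on WHITE (1,3): turn R to E, flip to black, move to (1,4). |black|=4
Step 4: on WHITE (1,4): turn R to S, flip to black, move to (2,4). |black|=5
Step 5: on BLACK (2,4): turn L to E, flip to white, move to (2,5). |black|=4
Step 6: on WHITE (2,5): turn R to S, flip to black, move to (3,5). |black|=5
Step 7: on BLACK (3,5): turn L to E, flip to white, move to (3,6). |black|=4
Step 8: on WHITE (3,6): turn R to S, flip to black, move to (4,6). |black|=5
Step 9: on WHITE (4,6): turn R to W, flip to black, move to (4,5). |black|=6
Step 10: on WHITE (4,5): turn R to N, flip to black, move to (3,5). |black|=7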